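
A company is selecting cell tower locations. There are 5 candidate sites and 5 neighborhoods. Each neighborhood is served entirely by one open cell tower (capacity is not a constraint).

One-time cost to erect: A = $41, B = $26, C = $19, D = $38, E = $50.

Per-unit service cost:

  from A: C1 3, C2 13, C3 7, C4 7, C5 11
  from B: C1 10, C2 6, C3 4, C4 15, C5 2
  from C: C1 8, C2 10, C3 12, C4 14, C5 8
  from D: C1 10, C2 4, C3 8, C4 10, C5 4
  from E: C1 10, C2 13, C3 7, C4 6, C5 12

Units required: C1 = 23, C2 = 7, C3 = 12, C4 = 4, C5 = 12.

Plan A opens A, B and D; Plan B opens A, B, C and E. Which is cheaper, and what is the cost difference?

Plan A is cheaper by 41.

Plan A: {A, B, D}: C1→A 3·23=69, C2→D 4·7=28, C3→B 4·12=48, C4→A 7·4=28, C5→B 2·12=24. Service 197; fixed 105; total 302.
Plan B: {A, B, C, E}: C1→A 3·23=69, C2→B 6·7=42, C3→B 4·12=48, C4→E 6·4=24, C5→B 2·12=24. Service 207; fixed 136; total 343.
Difference: |302 − 343| = 41.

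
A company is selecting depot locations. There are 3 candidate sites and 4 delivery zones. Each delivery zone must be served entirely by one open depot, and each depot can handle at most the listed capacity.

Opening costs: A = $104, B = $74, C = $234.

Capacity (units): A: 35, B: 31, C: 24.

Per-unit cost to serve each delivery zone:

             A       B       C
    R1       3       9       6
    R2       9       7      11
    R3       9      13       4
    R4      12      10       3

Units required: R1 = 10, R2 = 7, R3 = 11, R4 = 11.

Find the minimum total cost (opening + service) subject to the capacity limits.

Open {A, B}: R1→A 3·10=30, R2→B 7·7=49, R3→A 9·11=99, R4→B 10·11=110.
Loads: A carries 21/35, B carries 18/31. Service 288; fixed 178; total 466.
Next best feasible plan costs 480.

Minimum total cost: 466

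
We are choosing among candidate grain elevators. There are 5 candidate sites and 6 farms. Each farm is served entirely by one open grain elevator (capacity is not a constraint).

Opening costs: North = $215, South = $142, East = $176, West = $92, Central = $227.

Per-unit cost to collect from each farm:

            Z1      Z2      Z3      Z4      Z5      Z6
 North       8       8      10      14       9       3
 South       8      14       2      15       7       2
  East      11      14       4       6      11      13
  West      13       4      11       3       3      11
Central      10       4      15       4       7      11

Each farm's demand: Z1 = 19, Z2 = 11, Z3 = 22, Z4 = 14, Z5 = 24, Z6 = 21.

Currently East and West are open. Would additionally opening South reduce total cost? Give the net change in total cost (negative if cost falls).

Current service cost with {East, West}: 686.
Adding South: each farm re-picks its cheapest; new service cost 396, saving 290.
Extra fixed cost: 142. Net change = 142 − 290 = -148.
(Totals: 954 → 806.)

Yes — net change −148 (cost falls by 148).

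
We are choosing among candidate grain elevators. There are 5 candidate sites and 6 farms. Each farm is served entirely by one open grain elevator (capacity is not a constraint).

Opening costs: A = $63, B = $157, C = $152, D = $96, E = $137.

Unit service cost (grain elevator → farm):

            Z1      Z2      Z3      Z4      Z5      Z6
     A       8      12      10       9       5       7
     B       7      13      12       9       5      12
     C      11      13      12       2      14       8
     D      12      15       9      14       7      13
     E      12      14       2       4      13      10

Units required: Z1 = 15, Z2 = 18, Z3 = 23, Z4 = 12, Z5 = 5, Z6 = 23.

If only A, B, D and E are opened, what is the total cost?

Each farm is assigned to its cheapest site among the open ones.
{A, B, D, E}: Z1→B 7·15=105, Z2→A 12·18=216, Z3→E 2·23=46, Z4→E 4·12=48, Z5→A 5·5=25, Z6→A 7·23=161. Service 601; fixed 453; total 1054.

Total cost: 1054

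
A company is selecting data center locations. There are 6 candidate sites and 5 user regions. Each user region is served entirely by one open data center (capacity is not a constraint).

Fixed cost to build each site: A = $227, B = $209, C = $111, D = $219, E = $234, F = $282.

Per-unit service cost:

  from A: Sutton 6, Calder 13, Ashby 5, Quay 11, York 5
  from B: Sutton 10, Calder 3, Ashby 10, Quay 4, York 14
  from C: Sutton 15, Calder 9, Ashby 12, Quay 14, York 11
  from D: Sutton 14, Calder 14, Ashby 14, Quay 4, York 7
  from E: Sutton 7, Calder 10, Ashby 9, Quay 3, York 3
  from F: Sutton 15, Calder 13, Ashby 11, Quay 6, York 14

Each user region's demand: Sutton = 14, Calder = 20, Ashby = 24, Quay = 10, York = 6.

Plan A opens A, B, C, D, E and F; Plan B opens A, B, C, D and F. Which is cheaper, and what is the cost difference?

Plan A: {A, B, C, D, E, F}: Sutton→A 6·14=84, Calder→B 3·20=60, Ashby→A 5·24=120, Quay→E 3·10=30, York→E 3·6=18. Service 312; fixed 1282; total 1594.
Plan B: {A, B, C, D, F}: Sutton→A 6·14=84, Calder→B 3·20=60, Ashby→A 5·24=120, Quay→B 4·10=40, York→A 5·6=30. Service 334; fixed 1048; total 1382.
Difference: |1594 − 1382| = 212.

Plan B is cheaper by 212.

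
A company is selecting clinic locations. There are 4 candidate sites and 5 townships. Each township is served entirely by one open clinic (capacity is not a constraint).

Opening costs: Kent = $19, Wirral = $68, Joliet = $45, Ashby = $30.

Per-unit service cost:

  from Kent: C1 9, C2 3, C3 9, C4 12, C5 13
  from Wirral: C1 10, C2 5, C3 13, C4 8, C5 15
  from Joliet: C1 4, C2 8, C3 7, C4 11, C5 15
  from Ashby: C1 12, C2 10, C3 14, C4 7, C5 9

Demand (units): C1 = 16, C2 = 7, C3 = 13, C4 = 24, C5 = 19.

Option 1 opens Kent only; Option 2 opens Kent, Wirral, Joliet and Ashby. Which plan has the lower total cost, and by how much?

Option 2 is cheaper by 159.

Option 1: {Kent}: C1→Kent 9·16=144, C2→Kent 3·7=21, C3→Kent 9·13=117, C4→Kent 12·24=288, C5→Kent 13·19=247. Service 817; fixed 19; total 836.
Option 2: {Kent, Wirral, Joliet, Ashby}: C1→Joliet 4·16=64, C2→Kent 3·7=21, C3→Joliet 7·13=91, C4→Ashby 7·24=168, C5→Ashby 9·19=171. Service 515; fixed 162; total 677.
Difference: |836 − 677| = 159.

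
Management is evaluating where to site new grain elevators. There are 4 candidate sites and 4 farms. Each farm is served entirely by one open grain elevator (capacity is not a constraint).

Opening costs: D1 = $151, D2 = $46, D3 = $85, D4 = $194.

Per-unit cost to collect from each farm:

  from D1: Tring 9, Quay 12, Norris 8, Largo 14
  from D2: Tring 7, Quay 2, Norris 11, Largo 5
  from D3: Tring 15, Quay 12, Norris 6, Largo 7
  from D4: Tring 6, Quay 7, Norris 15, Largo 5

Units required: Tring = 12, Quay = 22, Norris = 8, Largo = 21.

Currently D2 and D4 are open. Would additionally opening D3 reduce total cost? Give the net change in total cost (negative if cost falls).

No — net change +45 (cost rises by 45).

Current service cost with {D2, D4}: 309.
Adding D3: each farm re-picks its cheapest; new service cost 269, saving 40.
Extra fixed cost: 85. Net change = 85 − 40 = 45.
(Totals: 549 → 594.)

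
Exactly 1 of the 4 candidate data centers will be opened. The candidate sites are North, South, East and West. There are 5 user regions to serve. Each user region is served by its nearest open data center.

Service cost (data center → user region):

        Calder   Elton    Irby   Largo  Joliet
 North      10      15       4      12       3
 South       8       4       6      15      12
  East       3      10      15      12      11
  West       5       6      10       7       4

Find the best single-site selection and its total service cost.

Choose West only; total service cost 32.

With exactly 1 open, each user region uses its cheapest among the chosen.
{West}: Calder→West 5, Elton→West 6, Irby→West 10, Largo→West 7, Joliet→West 4. Service cost 32.
{North}: service cost 44
{South}: service cost 45
Among all 4 size-1 choices, {West} is lowest.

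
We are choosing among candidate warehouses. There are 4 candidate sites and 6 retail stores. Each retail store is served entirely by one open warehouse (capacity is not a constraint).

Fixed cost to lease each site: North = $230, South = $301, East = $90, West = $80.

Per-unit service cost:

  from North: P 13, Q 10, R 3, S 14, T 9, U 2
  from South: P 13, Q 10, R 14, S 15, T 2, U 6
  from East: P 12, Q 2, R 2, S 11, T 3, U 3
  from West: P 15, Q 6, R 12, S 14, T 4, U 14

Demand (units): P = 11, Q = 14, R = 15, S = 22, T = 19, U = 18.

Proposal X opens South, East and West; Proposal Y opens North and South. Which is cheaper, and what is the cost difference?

Proposal X: {South, East, West}: P→East 12·11=132, Q→East 2·14=28, R→East 2·15=30, S→East 11·22=242, T→South 2·19=38, U→East 3·18=54. Service 524; fixed 471; total 995.
Proposal Y: {North, South}: P→North 13·11=143, Q→North 10·14=140, R→North 3·15=45, S→North 14·22=308, T→South 2·19=38, U→North 2·18=36. Service 710; fixed 531; total 1241.
Difference: |995 − 1241| = 246.

Proposal X is cheaper by 246.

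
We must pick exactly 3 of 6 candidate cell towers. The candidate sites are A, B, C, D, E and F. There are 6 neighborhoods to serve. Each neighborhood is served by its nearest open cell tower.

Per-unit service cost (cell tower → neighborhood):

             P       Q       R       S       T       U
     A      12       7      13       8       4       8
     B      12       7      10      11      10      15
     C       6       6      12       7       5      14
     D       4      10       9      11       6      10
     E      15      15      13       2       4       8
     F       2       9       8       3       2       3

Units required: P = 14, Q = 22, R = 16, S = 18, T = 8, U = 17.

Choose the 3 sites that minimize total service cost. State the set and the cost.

With exactly 3 open, each neighborhood uses its cheapest among the chosen.
{C, E, F}: P→F 2·14=28, Q→C 6·22=132, R→F 8·16=128, S→E 2·18=36, T→F 2·8=16, U→F 3·17=51. Service cost 391.
{A, C, F}: service cost 409
{B, C, F}: service cost 409
Among all 20 size-3 choices, {C, E, F} is lowest.

Choose C, E and F; total service cost 391.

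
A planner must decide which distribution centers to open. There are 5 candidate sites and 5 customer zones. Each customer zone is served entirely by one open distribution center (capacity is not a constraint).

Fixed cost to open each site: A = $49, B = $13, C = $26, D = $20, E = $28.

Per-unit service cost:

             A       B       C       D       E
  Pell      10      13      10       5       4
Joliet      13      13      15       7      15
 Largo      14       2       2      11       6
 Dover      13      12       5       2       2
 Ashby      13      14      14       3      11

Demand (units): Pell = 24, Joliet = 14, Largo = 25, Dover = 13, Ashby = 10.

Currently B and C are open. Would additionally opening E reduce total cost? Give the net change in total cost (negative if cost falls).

Current service cost with {B, C}: 677.
Adding E: each customer zone re-picks its cheapest; new service cost 464, saving 213.
Extra fixed cost: 28. Net change = 28 − 213 = -185.
(Totals: 716 → 531.)

Yes — net change −185 (cost falls by 185).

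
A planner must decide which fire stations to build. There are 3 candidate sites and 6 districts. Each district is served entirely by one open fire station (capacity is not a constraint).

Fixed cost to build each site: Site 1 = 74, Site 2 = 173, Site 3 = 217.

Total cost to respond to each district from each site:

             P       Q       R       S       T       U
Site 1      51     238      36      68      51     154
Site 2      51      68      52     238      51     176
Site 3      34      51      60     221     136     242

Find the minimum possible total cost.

Minimum total cost: 672

For any fixed open set, each district goes to its cheapest open site; total = fixed + service.
{Site 1}: P→Site 1 51, Q→Site 1 238, R→Site 1 36, S→Site 1 68, T→Site 1 51, U→Site 1 154. Service 598; fixed 74; total 672.
{Site 1, Site 2}: P→Site 1 51, Q→Site 2 68, R→Site 1 36, S→Site 1 68, T→Site 1 51, U→Site 1 154. Service 428; fixed 247; total 675.
{Site 1, Site 3}: service 394 + fixed 291 = 685
{Site 1, Site 2, Site 3}: service 394 + fixed 464 = 858
(All 7 nonempty subsets were checked; Site 1 only is lowest.)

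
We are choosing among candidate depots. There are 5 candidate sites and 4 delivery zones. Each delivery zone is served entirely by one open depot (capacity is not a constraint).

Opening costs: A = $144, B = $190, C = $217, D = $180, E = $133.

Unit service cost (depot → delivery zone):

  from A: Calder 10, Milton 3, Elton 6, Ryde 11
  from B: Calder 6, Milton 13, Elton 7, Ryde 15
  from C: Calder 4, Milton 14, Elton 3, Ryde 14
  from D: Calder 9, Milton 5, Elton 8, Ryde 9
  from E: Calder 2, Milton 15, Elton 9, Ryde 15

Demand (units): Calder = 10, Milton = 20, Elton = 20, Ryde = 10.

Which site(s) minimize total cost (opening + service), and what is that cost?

For any fixed open set, each delivery zone goes to its cheapest open site; total = fixed + service.
{A}: Calder→A 10·10=100, Milton→A 3·20=60, Elton→A 6·20=120, Ryde→A 11·10=110. Service 390; fixed 144; total 534.
{A, E}: service 310 + fixed 277 = 587
{D}: Calder→D 9·10=90, Milton→D 5·20=100, Elton→D 8·20=160, Ryde→D 9·10=90. Service 440; fixed 180; total 620.
{A, B, C, D, E}: Calder→E 2·10=20, Milton→A 3·20=60, Elton→C 3·20=60, Ryde→D 9·10=90. Service 230; fixed 864; total 1094.
No other subset beats 534.

Open A only; minimum total cost 534.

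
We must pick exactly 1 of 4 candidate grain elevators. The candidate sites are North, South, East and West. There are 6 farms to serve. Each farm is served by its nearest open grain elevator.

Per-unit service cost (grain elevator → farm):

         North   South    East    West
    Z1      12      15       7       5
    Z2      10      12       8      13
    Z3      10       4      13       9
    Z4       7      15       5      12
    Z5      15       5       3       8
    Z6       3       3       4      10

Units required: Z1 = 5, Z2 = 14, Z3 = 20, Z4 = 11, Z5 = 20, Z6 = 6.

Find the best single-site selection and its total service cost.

Choose East only; total service cost 546.

With exactly 1 open, each farm uses its cheapest among the chosen.
{East}: Z1→East 7·5=35, Z2→East 8·14=112, Z3→East 13·20=260, Z4→East 5·11=55, Z5→East 3·20=60, Z6→East 4·6=24. Service cost 546.
{South}: service cost 606
{West}: service cost 739
Among all 4 size-1 choices, {East} is lowest.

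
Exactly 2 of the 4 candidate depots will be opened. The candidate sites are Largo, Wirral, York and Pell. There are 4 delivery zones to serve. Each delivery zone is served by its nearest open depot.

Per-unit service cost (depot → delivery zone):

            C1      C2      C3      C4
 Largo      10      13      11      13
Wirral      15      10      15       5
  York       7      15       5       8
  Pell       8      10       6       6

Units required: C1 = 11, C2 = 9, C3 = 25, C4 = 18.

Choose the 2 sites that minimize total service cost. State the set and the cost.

With exactly 2 open, each delivery zone uses its cheapest among the chosen.
{Wirral, York}: C1→York 7·11=77, C2→Wirral 10·9=90, C3→York 5·25=125, C4→Wirral 5·18=90. Service cost 382.
{York, Pell}: service cost 400
{Wirral, Pell}: service cost 418
Among all 6 size-2 choices, {Wirral, York} is lowest.

Choose Wirral and York; total service cost 382.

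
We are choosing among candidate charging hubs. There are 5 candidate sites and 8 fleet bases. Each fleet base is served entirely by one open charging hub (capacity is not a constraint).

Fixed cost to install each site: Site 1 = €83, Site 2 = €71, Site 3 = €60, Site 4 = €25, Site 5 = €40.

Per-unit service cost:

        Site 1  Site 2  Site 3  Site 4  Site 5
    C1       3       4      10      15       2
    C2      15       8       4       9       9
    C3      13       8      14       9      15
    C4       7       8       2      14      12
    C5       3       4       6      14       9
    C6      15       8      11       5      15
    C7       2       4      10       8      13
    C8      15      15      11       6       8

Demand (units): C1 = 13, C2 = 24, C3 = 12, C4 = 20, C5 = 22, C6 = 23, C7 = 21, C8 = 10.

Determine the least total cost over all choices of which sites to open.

Minimum total cost: 734

For any fixed open set, each fleet base goes to its cheapest open site; total = fixed + service.
{Site 1, Site 3, Site 4}: C1→Site 1 3·13=39, C2→Site 3 4·24=96, C3→Site 4 9·12=108, C4→Site 3 2·20=40, C5→Site 1 3·22=66, C6→Site 4 5·23=115, C7→Site 1 2·21=42, C8→Site 4 6·10=60. Service 566; fixed 168; total 734.
{Site 1, Site 3, Site 4, Site 5}: C1→Site 5 2·13=26, C2→Site 3 4·24=96, C3→Site 4 9·12=108, C4→Site 3 2·20=40, C5→Site 1 3·22=66, C6→Site 4 5·23=115, C7→Site 1 2·21=42, C8→Site 4 6·10=60. Service 553; fixed 208; total 761.
{Site 2, Site 3, Site 4}: C1→Site 2 4·13=52, C2→Site 3 4·24=96, C3→Site 2 8·12=96, C4→Site 3 2·20=40, C5→Site 2 4·22=88, C6→Site 4 5·23=115, C7→Site 2 4·21=84, C8→Site 4 6·10=60. Service 631; fixed 156; total 787.
{Site 1, Site 2, Site 3, Site 4, Site 5}: C1→Site 5 2·13=26, C2→Site 3 4·24=96, C3→Site 2 8·12=96, C4→Site 3 2·20=40, C5→Site 1 3·22=66, C6→Site 4 5·23=115, C7→Site 1 2·21=42, C8→Site 4 6·10=60. Service 541; fixed 279; total 820.
No other subset beats 734.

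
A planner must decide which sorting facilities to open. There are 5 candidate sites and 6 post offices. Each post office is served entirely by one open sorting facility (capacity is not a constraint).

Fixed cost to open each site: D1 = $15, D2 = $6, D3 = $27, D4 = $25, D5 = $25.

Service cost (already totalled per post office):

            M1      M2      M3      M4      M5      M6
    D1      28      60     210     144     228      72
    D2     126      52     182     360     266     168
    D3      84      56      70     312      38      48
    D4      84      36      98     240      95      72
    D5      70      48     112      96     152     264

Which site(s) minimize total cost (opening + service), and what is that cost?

Open D1, D3 and D5; minimum total cost 395.

For any fixed open set, each post office goes to its cheapest open site; total = fixed + service.
{D1, D3, D5}: M1→D1 28, M2→D5 48, M3→D3 70, M4→D5 96, M5→D3 38, M6→D3 48. Service 328; fixed 67; total 395.
{D1, D2, D3, D5}: service 328 + fixed 73 = 401
{D1, D3, D4, D5}: service 316 + fixed 92 = 408
{D1, D2, D3, D4, D5}: M1→D1 28, M2→D4 36, M3→D3 70, M4→D5 96, M5→D3 38, M6→D3 48. Service 316; fixed 98; total 414.
No other subset beats 395.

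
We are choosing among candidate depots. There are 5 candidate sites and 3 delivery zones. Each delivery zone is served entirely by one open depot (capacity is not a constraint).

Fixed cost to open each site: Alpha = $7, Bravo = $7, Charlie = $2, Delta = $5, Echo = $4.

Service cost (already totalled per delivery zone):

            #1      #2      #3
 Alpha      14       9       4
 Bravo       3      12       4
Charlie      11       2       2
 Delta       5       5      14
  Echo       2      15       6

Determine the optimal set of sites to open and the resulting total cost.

Open Charlie and Echo; minimum total cost 12.

For any fixed open set, each delivery zone goes to its cheapest open site; total = fixed + service.
{Charlie, Echo}: #1→Echo 2, #2→Charlie 2, #3→Charlie 2. Service 6; fixed 6; total 12.
{Bravo, Charlie}: #1→Bravo 3, #2→Charlie 2, #3→Charlie 2. Service 7; fixed 9; total 16.
{Charlie, Delta}: service 9 + fixed 7 = 16
{Alpha, Bravo, Charlie, Delta, Echo}: service 6 + fixed 25 = 31
No other subset beats 12.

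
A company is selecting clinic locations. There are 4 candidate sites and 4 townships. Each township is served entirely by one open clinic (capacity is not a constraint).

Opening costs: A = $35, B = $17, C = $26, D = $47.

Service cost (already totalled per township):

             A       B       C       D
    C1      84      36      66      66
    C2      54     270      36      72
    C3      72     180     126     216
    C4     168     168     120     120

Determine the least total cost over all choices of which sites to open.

For any fixed open set, each township goes to its cheapest open site; total = fixed + service.
{A, B, C}: C1→B 36, C2→C 36, C3→A 72, C4→C 120. Service 264; fixed 78; total 342.
{A, C}: service 294 + fixed 61 = 355
{B, C}: service 318 + fixed 43 = 361
{A, B, C, D}: service 264 + fixed 125 = 389
No other subset beats 342.

Minimum total cost: 342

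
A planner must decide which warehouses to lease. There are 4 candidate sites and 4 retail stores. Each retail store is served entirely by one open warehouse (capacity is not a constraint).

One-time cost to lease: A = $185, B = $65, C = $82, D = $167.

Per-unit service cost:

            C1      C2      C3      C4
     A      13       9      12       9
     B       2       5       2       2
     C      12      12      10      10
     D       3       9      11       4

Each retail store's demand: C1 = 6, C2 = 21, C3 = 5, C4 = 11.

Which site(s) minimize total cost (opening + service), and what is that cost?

For any fixed open set, each retail store goes to its cheapest open site; total = fixed + service.
{B}: C1→B 2·6=12, C2→B 5·21=105, C3→B 2·5=10, C4→B 2·11=22. Service 149; fixed 65; total 214.
{B, C}: service 149 + fixed 147 = 296
{B, D}: service 149 + fixed 232 = 381
{A, B, C, D}: service 149 + fixed 499 = 648
No other subset beats 214.

Open B only; minimum total cost 214.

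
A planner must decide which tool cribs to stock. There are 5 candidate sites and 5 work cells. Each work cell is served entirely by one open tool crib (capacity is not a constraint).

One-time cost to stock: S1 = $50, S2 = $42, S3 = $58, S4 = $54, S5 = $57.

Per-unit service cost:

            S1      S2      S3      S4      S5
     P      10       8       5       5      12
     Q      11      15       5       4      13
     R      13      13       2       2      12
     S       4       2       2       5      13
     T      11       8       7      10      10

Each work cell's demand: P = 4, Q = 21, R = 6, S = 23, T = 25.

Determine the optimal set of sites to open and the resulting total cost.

For any fixed open set, each work cell goes to its cheapest open site; total = fixed + service.
{S3}: P→S3 5·4=20, Q→S3 5·21=105, R→S3 2·6=12, S→S3 2·23=46, T→S3 7·25=175. Service 358; fixed 58; total 416.
{S3, S4}: P→S3 5·4=20, Q→S4 4·21=84, R→S3 2·6=12, S→S3 2·23=46, T→S3 7·25=175. Service 337; fixed 112; total 449.
{S2, S3}: service 358 + fixed 100 = 458
{S1, S2, S3, S4, S5}: P→S3 5·4=20, Q→S4 4·21=84, R→S3 2·6=12, S→S2 2·23=46, T→S3 7·25=175. Service 337; fixed 261; total 598.
No other subset beats 416.

Open S3 only; minimum total cost 416.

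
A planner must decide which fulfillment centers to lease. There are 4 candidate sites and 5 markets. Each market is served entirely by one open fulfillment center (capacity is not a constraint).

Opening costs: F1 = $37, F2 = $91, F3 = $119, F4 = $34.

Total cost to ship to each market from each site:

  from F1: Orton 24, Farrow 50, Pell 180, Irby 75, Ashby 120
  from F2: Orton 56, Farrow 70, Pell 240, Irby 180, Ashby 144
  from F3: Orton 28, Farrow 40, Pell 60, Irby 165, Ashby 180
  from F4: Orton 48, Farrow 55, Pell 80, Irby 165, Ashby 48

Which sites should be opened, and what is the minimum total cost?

For any fixed open set, each market goes to its cheapest open site; total = fixed + service.
{F1, F4}: Orton→F1 24, Farrow→F1 50, Pell→F4 80, Irby→F1 75, Ashby→F4 48. Service 277; fixed 71; total 348.
{F4}: service 396 + fixed 34 = 430
{F1, F3, F4}: service 247 + fixed 190 = 437
{F1, F2, F3, F4}: service 247 + fixed 281 = 528
No other subset beats 348.

Open F1 and F4; minimum total cost 348.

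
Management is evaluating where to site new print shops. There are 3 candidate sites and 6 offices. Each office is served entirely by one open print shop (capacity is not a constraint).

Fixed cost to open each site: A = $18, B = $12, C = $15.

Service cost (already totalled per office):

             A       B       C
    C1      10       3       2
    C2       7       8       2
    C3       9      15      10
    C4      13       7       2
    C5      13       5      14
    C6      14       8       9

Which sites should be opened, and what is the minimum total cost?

For any fixed open set, each office goes to its cheapest open site; total = fixed + service.
{C}: C1→C 2, C2→C 2, C3→C 10, C4→C 2, C5→C 14, C6→C 9. Service 39; fixed 15; total 54.
{B, C}: service 29 + fixed 27 = 56
{B}: service 46 + fixed 12 = 58
{A, B, C}: C1→C 2, C2→C 2, C3→A 9, C4→C 2, C5→B 5, C6→B 8. Service 28; fixed 45; total 73.
(All 7 nonempty subsets were checked; C only is lowest.)

Open C only; minimum total cost 54.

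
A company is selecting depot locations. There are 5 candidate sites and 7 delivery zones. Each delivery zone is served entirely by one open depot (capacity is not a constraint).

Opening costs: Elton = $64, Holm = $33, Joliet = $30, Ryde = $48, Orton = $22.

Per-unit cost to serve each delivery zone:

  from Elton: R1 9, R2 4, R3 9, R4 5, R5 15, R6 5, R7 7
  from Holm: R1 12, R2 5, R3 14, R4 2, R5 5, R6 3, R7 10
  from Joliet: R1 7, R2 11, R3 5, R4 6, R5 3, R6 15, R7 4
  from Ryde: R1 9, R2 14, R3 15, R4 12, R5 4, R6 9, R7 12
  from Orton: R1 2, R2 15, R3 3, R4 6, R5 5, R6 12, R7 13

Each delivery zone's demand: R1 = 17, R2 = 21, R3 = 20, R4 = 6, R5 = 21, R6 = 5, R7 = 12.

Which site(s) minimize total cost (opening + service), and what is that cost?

For any fixed open set, each delivery zone goes to its cheapest open site; total = fixed + service.
{Holm, Joliet, Orton}: R1→Orton 2·17=34, R2→Holm 5·21=105, R3→Orton 3·20=60, R4→Holm 2·6=12, R5→Joliet 3·21=63, R6→Holm 3·5=15, R7→Joliet 4·12=48. Service 337; fixed 85; total 422.
{Elton, Joliet, Orton}: R1→Orton 2·17=34, R2→Elton 4·21=84, R3→Orton 3·20=60, R4→Elton 5·6=30, R5→Joliet 3·21=63, R6→Elton 5·5=25, R7→Joliet 4·12=48. Service 344; fixed 116; total 460.
{Elton, Holm, Joliet, Orton}: R1→Orton 2·17=34, R2→Elton 4·21=84, R3→Orton 3·20=60, R4→Holm 2·6=12, R5→Joliet 3·21=63, R6→Holm 3·5=15, R7→Joliet 4·12=48. Service 316; fixed 149; total 465.
{Elton, Holm, Joliet, Ryde, Orton}: R1→Orton 2·17=34, R2→Elton 4·21=84, R3→Orton 3·20=60, R4→Holm 2·6=12, R5→Joliet 3·21=63, R6→Holm 3·5=15, R7→Joliet 4·12=48. Service 316; fixed 197; total 513.
No other subset beats 422.

Open Holm, Joliet and Orton; minimum total cost 422.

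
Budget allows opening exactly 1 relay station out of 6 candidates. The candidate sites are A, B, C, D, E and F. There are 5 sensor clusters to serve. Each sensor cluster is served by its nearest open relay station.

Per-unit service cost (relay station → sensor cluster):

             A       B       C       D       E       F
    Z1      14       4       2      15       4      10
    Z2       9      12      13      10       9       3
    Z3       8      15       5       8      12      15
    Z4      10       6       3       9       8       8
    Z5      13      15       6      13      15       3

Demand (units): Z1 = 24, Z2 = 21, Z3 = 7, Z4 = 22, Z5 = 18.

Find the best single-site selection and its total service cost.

With exactly 1 open, each sensor cluster uses its cheapest among the chosen.
{C}: Z1→C 2·24=48, Z2→C 13·21=273, Z3→C 5·7=35, Z4→C 3·22=66, Z5→C 6·18=108. Service cost 530.
{F}: service cost 638
{E}: service cost 815
Among all 6 size-1 choices, {C} is lowest.

Choose C only; total service cost 530.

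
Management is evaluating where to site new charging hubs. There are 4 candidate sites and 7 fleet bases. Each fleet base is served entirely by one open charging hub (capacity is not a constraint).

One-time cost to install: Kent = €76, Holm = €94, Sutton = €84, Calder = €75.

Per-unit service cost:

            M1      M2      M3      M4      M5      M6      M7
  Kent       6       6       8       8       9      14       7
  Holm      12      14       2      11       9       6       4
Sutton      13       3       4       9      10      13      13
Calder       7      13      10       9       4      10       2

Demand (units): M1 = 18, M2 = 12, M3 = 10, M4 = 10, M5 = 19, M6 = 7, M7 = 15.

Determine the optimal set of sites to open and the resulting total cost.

Open Sutton and Calder; minimum total cost 627.

For any fixed open set, each fleet base goes to its cheapest open site; total = fixed + service.
{Sutton, Calder}: M1→Calder 7·18=126, M2→Sutton 3·12=36, M3→Sutton 4·10=40, M4→Sutton 9·10=90, M5→Calder 4·19=76, M6→Calder 10·7=70, M7→Calder 2·15=30. Service 468; fixed 159; total 627.
{Kent, Calder}: service 516 + fixed 151 = 667
{Kent, Holm, Calder}: service 428 + fixed 245 = 673
{Kent, Holm, Sutton, Calder}: service 392 + fixed 329 = 721
No other subset beats 627.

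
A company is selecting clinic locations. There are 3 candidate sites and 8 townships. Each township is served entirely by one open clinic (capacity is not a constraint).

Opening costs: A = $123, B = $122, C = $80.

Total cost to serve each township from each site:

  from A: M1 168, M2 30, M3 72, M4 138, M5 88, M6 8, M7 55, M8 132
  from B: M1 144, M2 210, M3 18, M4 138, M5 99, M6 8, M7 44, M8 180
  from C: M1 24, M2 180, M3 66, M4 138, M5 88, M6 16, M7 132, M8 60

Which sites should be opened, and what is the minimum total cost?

For any fixed open set, each township goes to its cheapest open site; total = fixed + service.
{A, C}: M1→C 24, M2→A 30, M3→C 66, M4→A 138, M5→A 88, M6→A 8, M7→A 55, M8→C 60. Service 469; fixed 203; total 672.
{A, B, C}: service 410 + fixed 325 = 735
{B, C}: M1→C 24, M2→C 180, M3→B 18, M4→B 138, M5→C 88, M6→B 8, M7→B 44, M8→C 60. Service 560; fixed 202; total 762.
{C}: M1→C 24, M2→C 180, M3→C 66, M4→C 138, M5→C 88, M6→C 16, M7→C 132, M8→C 60. Service 704; fixed 80; total 784.
No other subset beats 672.

Open A and C; minimum total cost 672.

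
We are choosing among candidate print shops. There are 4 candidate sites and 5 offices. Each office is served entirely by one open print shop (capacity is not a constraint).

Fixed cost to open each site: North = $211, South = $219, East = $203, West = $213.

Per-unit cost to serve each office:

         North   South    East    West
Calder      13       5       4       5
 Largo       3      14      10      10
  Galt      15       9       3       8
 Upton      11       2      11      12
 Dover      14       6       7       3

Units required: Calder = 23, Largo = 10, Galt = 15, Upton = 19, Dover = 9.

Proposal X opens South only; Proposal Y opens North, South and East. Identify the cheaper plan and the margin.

Proposal X: {South}: Calder→South 5·23=115, Largo→South 14·10=140, Galt→South 9·15=135, Upton→South 2·19=38, Dover→South 6·9=54. Service 482; fixed 219; total 701.
Proposal Y: {North, South, East}: Calder→East 4·23=92, Largo→North 3·10=30, Galt→East 3·15=45, Upton→South 2·19=38, Dover→South 6·9=54. Service 259; fixed 633; total 892.
Difference: |701 − 892| = 191.

Proposal X is cheaper by 191.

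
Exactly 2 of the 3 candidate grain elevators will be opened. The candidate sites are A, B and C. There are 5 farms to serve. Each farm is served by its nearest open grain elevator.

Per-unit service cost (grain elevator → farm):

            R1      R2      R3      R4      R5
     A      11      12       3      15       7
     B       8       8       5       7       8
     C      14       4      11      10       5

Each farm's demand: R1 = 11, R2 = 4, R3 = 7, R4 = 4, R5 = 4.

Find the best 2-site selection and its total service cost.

Choose B and C; total service cost 187.

With exactly 2 open, each farm uses its cheapest among the chosen.
{B, C}: R1→B 8·11=88, R2→C 4·4=16, R3→B 5·7=35, R4→B 7·4=28, R5→C 5·4=20. Service cost 187.
{A, B}: service cost 197
{A, C}: service cost 218
Among all 3 size-2 choices, {B, C} is lowest.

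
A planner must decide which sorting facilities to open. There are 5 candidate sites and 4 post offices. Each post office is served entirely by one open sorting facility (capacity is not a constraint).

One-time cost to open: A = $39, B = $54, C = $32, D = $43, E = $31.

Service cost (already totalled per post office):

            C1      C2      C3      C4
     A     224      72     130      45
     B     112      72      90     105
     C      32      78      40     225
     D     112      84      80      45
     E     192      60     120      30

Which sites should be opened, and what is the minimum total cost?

For any fixed open set, each post office goes to its cheapest open site; total = fixed + service.
{C, E}: C1→C 32, C2→E 60, C3→C 40, C4→E 30. Service 162; fixed 63; total 225.
{A, C}: C1→C 32, C2→A 72, C3→C 40, C4→A 45. Service 189; fixed 71; total 260.
{A, C, E}: C1→C 32, C2→E 60, C3→C 40, C4→E 30. Service 162; fixed 102; total 264.
{A, B, C, D, E}: service 162 + fixed 199 = 361
No other subset beats 225.

Open C and E; minimum total cost 225.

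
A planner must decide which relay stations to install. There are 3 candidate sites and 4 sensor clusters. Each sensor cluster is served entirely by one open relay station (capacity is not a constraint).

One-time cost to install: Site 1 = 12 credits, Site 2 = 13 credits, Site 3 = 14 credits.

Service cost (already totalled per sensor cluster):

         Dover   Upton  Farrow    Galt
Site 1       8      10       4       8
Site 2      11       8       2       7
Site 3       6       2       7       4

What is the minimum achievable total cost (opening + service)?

For any fixed open set, each sensor cluster goes to its cheapest open site; total = fixed + service.
{Site 3}: Dover→Site 3 6, Upton→Site 3 2, Farrow→Site 3 7, Galt→Site 3 4. Service 19; fixed 14; total 33.
{Site 2}: service 28 + fixed 13 = 41
{Site 2, Site 3}: Dover→Site 3 6, Upton→Site 3 2, Farrow→Site 2 2, Galt→Site 3 4. Service 14; fixed 27; total 41.
{Site 1, Site 2, Site 3}: service 14 + fixed 39 = 53
No other subset beats 33.

Minimum total cost: 33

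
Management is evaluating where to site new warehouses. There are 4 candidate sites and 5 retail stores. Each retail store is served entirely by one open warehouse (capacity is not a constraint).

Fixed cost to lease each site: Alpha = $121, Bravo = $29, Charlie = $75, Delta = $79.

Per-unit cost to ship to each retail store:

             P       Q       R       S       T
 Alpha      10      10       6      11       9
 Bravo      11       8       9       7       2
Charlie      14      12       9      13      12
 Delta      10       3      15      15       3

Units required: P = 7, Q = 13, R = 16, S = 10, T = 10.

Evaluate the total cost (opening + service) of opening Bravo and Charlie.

Total cost: 519

Each retail store is assigned to its cheapest site among the open ones.
{Bravo, Charlie}: P→Bravo 11·7=77, Q→Bravo 8·13=104, R→Bravo 9·16=144, S→Bravo 7·10=70, T→Bravo 2·10=20. Service 415; fixed 104; total 519.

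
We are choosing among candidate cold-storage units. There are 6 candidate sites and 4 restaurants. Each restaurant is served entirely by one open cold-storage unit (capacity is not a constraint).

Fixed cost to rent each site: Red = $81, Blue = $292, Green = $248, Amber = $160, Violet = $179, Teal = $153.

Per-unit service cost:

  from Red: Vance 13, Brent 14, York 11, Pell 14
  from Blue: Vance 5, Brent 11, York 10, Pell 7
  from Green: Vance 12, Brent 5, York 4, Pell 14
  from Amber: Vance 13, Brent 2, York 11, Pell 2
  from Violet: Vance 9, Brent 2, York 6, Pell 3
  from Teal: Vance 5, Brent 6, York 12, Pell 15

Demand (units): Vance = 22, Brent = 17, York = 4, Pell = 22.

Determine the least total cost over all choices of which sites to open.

Minimum total cost: 501

For any fixed open set, each restaurant goes to its cheapest open site; total = fixed + service.
{Violet}: Vance→Violet 9·22=198, Brent→Violet 2·17=34, York→Violet 6·4=24, Pell→Violet 3·22=66. Service 322; fixed 179; total 501.
{Amber, Teal}: Vance→Teal 5·22=110, Brent→Amber 2·17=34, York→Amber 11·4=44, Pell→Amber 2·22=44. Service 232; fixed 313; total 545.
{Violet, Teal}: Vance→Teal 5·22=110, Brent→Violet 2·17=34, York→Violet 6·4=24, Pell→Violet 3·22=66. Service 234; fixed 332; total 566.
{Red, Blue, Green, Amber, Violet, Teal}: service 204 + fixed 1113 = 1317
No other subset beats 501.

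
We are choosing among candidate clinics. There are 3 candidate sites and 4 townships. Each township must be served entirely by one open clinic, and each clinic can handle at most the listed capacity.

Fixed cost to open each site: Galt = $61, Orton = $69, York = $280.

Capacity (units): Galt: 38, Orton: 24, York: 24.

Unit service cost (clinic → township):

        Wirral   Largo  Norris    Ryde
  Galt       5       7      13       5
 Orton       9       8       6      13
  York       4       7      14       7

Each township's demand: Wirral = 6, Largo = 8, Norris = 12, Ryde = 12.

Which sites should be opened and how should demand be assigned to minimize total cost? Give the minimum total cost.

Open {Galt, Orton}: Wirral→Galt 5·6=30, Largo→Galt 7·8=56, Norris→Orton 6·12=72, Ryde→Galt 5·12=60.
Loads: Galt carries 26/38, Orton carries 12/24. Service 218; fixed 130; total 348.
Next best feasible plan costs 356.

Minimum total cost: 348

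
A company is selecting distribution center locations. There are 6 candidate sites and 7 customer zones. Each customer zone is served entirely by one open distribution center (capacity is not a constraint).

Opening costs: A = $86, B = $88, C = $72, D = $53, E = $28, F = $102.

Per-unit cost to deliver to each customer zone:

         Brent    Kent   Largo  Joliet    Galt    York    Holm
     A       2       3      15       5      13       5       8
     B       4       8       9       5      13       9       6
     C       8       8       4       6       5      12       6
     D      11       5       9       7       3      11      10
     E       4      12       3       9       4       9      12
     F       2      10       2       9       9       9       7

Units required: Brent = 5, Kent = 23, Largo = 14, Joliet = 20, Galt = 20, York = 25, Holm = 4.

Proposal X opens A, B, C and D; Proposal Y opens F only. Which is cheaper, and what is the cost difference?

Proposal X: {A, B, C, D}: Brent→A 2·5=10, Kent→A 3·23=69, Largo→C 4·14=56, Joliet→A 5·20=100, Galt→D 3·20=60, York→A 5·25=125, Holm→B 6·4=24. Service 444; fixed 299; total 743.
Proposal Y: {F}: Brent→F 2·5=10, Kent→F 10·23=230, Largo→F 2·14=28, Joliet→F 9·20=180, Galt→F 9·20=180, York→F 9·25=225, Holm→F 7·4=28. Service 881; fixed 102; total 983.
Difference: |743 − 983| = 240.

Proposal X is cheaper by 240.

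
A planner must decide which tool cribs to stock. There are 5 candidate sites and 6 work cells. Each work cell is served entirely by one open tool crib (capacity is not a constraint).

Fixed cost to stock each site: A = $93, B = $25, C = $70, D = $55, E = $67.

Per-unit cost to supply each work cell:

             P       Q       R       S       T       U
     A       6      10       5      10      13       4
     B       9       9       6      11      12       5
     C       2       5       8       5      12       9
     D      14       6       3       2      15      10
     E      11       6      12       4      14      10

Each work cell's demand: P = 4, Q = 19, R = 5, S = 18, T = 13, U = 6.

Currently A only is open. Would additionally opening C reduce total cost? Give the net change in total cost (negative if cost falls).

Current service cost with {A}: 612.
Adding C: each work cell re-picks its cheapest; new service cost 398, saving 214.
Extra fixed cost: 70. Net change = 70 − 214 = -144.
(Totals: 705 → 561.)

Yes — net change −144 (cost falls by 144).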